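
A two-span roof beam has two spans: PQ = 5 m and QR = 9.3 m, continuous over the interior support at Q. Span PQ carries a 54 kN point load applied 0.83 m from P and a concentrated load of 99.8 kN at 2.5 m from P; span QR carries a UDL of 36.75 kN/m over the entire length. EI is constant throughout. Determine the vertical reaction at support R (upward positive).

Take M_Q as the redundant. Released structure: two simple spans PQ and QR with a hinge at Q.
Discontinuity in slope at Q on the released structure — sum the simple-span end rotations:
  span PQ: point load 54 at a = 0.83: Pab(L + a)/(6LEI) = 36.32/EI
  span PQ: point load 99.8 at a = 2.5: Pab(L + a)/(6LEI) = 155.9/EI
  span QR: UDL 36.75: wL³/(24EI) = 1232/EI
  relative rotation θ_0 = (192.3 + 1232)/EI = 1424/EI
A unit hogging moment at Q produces rotation L₁/(3EI) + L₂/(3EI) = 4.767/EI.
Slope continuity at Q: θ_0 = M_Q·4.767/EI, so M_Q = 1424/4.767 = 298.7 kN·m (hogging).
Span QR, ΣM about R: R_Q^{QR}·9.3 = 1589 + 298.7, so R_Q^{QR} = 203 kN and R_R = 341.8 − 203 = 138.8 kN.

R_R = 138.8 kN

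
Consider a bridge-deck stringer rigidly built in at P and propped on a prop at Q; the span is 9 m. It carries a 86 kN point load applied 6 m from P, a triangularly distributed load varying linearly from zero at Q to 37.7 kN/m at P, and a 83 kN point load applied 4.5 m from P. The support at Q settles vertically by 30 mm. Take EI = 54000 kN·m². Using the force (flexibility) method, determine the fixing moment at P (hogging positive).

M_P = 518.3 kN·m

Take the reaction at Q as the redundant and release it; the primary structure is a cantilever fixed at P.
Downward deflection at the released point Q due to the loads:
  point load 86 at a = 6: Pa²(3L − a)/(6EI) = 10836/EI
  triangular load, peak 37.7 at the fixed end: w₀L⁴/(30EI) = 8245/EI
  point load 83 at a = 4.5: Pa²(3L − a)/(6EI) = 6303/EI
  δ_0 = 25384/EI
Flexibility coefficient — unit upward force at Q: δ_{QQ} = L³/(3EI) = 243/EI.
With EI = 54000 kN·m²: δ_0 = 0.47007 m and δ_{QQ} = 0.0045 m/kN.
Compatibility — the beam at Q must follow the support down by 0.03 m: δ_0 − R_Q·δ_{QQ} = 0.03, so R_Q = (0.47007 − 0.03)/0.0045 = 97.79 kN.
Moment equilibrium about P: M_P = Σ(load moments about P) − R_Q·L = 1398 − 97.79×9 = 518.3 kN·m.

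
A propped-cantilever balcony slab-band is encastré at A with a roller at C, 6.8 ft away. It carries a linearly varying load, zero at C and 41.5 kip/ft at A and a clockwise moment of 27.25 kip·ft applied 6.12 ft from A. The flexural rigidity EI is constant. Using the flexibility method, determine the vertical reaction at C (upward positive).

Remove the prop at C; the released (primary) structure is a cantilever built in at A.
Deflection at C on the released cantilever, summing each load's contribution:
  triangular load, peak 41.5 at the fixed end: w₀L⁴/(30EI) = 2958/EI
  clockwise couple 27.25 at a = 6.12: M₀a(2L − a)/(2EI) = 623.7/EI
  δ_0 = 3581/EI
Flexibility coefficient — unit upward force at C: δ_{CC} = L³/(3EI) = 104.8/EI.
Compatibility at C: δ_0 − R_C·δ_{CC} = 0, so R_C = 3581/104.8 = 34.17 kip.

R_C = 34.17 kip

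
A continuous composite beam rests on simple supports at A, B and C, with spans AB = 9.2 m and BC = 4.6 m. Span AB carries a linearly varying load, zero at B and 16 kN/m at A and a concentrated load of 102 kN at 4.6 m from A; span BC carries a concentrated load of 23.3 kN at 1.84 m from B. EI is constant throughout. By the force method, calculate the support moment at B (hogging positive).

M_B = 176.8 kN·m

Release continuity at B by inserting a hinge; the redundant is the internal moment M_B. The primary structure is two simply-supported spans AB and BC.
Rotations at B on the released spans (each span's end-slope, ×1/EI):
  span AB: triangular load, peak 16: 7w₀L³/(360EI) = 242.3/EI
  span AB: point load 102 at a = 4.6: Pab(L + a)/(6LEI) = 539.6/EI
  span BC: point load 23.3 at a = 1.84: Pab(L + b)/(6LEI) = 31.55/EI
  relative rotation θ_0 = (781.8 + 31.55)/EI = 813.4/EI
A unit hogging moment at B produces rotation L₁/(3EI) + L₂/(3EI) = 4.6/EI.
Compatibility: M_B·(L₁+L₂)/(3EI) = θ_0, giving M_B = 176.8 kN·m (hogging).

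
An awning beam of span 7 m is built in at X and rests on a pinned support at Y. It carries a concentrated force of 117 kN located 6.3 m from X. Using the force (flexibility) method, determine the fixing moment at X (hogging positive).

Take the reaction at Y as the redundant and release it; the primary structure is a cantilever fixed at X.
Primary-structure tip deflection at Y by superposition:
  point load 117 at a = 6.3: Pa²(3L − a)/(6EI) = 11377/EI
Flexibility coefficient — unit upward force at Y: δ_{YY} = L³/(3EI) = 114.3/EI.
The prop prevents deflection at Y: R_Y = δ_0/δ_{YY} = 11377/114.3 = 99.51 kN.
Moment equilibrium about X: M_X = Σ(load moments about X) − R_Y·L = 737.1 − 99.51×7 = 40.54 kN·m.

M_X = 40.54 kN·m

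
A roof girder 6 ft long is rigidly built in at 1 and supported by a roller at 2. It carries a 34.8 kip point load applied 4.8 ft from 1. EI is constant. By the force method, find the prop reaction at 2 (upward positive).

R_2 = 24.5 kip

Remove the prop at 2; the released (primary) structure is a cantilever built in at 1.
Downward deflection at the released point 2 due to the loads:
  point load 34.8 at a = 4.8: Pa²(3L − a)/(6EI) = 1764/EI
Tip deflection under a unit load at 2: L³/(3EI) = 72/EI.
Compatibility at 2: δ_0 − R_2·δ_{22} = 0, so R_2 = 1764/72 = 24.5 kip.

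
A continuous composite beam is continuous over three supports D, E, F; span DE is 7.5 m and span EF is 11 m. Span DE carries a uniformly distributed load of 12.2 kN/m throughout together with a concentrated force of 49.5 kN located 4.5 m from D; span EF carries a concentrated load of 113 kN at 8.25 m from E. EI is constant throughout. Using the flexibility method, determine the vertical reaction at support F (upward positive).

R_F = 71.09 kN

Take M_E as the redundant. Released structure: two simple spans DE and EF with a hinge at E.
Discontinuity in slope at E on the released structure — sum the simple-span end rotations:
  span DE: UDL 12.2: wL³/(24EI) = 214.5/EI
  span DE: point load 49.5 at a = 4.5: Pab(L + a)/(6LEI) = 178.2/EI
  span EF: point load 113 at a = 8.25: Pab(L + b)/(6LEI) = 534.1/EI
  relative rotation θ_0 = (392.7 + 534.1)/EI = 926.8/EI
A unit hogging moment at E produces rotation L₁/(3EI) + L₂/(3EI) = 6.167/EI.
Slope continuity at E: θ_0 = M_E·6.167/EI, so M_E = 926.8/6.167 = 150.3 kN·m (hogging).
Span EF, ΣM about F: R_E^{EF}·11 = 310.8 + 150.3, so R_E^{EF} = 41.91 kN and R_F = 113 − 41.91 = 71.09 kN.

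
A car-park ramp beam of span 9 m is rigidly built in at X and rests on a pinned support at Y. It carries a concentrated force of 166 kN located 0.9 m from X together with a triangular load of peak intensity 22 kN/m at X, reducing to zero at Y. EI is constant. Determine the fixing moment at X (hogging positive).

M_X = 246.5 kN·m

Remove the prop at Y; the released (primary) structure is a cantilever built in at X.
Free-end deflection of the primary structure under the applied loading (downward +):
  point load 166 at a = 0.9: Pa²(3L − a)/(6EI) = 584.9/EI
  triangular load, peak 22 at the fixed end: w₀L⁴/(30EI) = 4811/EI
  δ_0 = 5396/EI
Tip deflection under a unit load at Y: L³/(3EI) = 243/EI.
Compatibility at Y: δ_0 − R_Y·δ_{YY} = 0, so R_Y = 5396/243 = 22.21 kN.
Moment equilibrium about X: M_X = Σ(load moments about X) − R_Y·L = 446.4 − 22.21×9 = 246.5 kN·m.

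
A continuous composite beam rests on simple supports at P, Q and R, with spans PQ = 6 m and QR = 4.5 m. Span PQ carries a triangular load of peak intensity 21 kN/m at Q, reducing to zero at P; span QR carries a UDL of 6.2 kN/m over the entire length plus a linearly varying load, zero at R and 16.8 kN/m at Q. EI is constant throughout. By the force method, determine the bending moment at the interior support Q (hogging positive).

M_Q = 45.25 kN·m

Take M_Q as the redundant. Released structure: two simple spans PQ and QR with a hinge at Q.
Discontinuity in slope at Q on the released structure — sum the simple-span end rotations:
  span PQ: triangular load, peak 21: w₀L³/(45EI) = 100.8/EI
  span QR: UDL 6.2: wL³/(24EI) = 23.54/EI
  span QR: triangular load, peak 16.8: w₀L³/(45EI) = 34.02/EI
  relative rotation θ_0 = (100.8 + 57.56)/EI = 158.4/EI
A unit hogging moment at Q produces rotation L₁/(3EI) + L₂/(3EI) = 3.5/EI.
Slope continuity at Q: θ_0 = M_Q·3.5/EI, so M_Q = 158.4/3.5 = 45.25 kN·m (hogging).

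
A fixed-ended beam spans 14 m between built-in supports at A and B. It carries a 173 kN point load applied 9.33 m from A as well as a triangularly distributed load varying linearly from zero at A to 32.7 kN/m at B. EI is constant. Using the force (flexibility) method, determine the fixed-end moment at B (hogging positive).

Take the two fixed-end moments M_A, M_B as redundants; the released structure is the simple span AB.
Simple-span end rotations at A and B under the given loads:
  at A: point load 173 at a = 9.33: Pab(L + b)/(6LEI) = 1675/EI
  at B: point load 173 at a = 9.33: Pab(L + a)/(6LEI) = 2094/EI
  at A: triangular load, peak 32.7: 7w₀L³/(360EI) = 1745/EI
  at B: triangular load, peak 32.7: w₀L³/(45EI) = 1994/EI
  θ_A0 = 3420/EI,  θ_B0 = 4088/EI
Flexibility coefficients: a unit moment at one end gives L/(3EI) there and L/(6EI) at the far end, so f₁₁ = f₂₂ = 4.667/EI and f₁₂ = f₂₁ = 2.333/EI.
Compatibility — zero rotation at each built-in end:
  4.667 M_A + 2.333 M_B = 3420
  2.333 M_A + 4.667 M_B = 4088
Solving the pair gives M_A = 393.2 kN·m and M_B = 679.3 kN·m (hogging).

M_B = 679.3 kN·m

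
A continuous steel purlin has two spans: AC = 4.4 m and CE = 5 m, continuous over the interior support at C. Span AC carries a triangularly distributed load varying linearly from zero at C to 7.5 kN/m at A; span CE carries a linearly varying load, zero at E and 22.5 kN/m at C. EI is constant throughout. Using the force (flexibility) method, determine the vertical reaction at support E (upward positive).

Take M_C as the redundant. Released structure: two simple spans AC and CE with a hinge at C.
Discontinuity in slope at C on the released structure — sum the simple-span end rotations:
  span AC: triangular load, peak 7.5: 7w₀L³/(360EI) = 12.42/EI
  span CE: triangular load, peak 22.5: w₀L³/(45EI) = 62.5/EI
  relative rotation θ_0 = (12.42 + 62.5)/EI = 74.92/EI
A unit hogging moment at C produces rotation L₁/(3EI) + L₂/(3EI) = 3.133/EI.
Compatibility: M_C·(L₁+L₂)/(3EI) = θ_0, giving M_C = 23.91 kN·m (hogging).
Span CE, ΣM about E: R_C^{CE}·5 = 187.5 + 23.91, so R_C^{CE} = 42.28 kN and R_E = 56.25 − 42.28 = 13.97 kN.

R_E = 13.97 kN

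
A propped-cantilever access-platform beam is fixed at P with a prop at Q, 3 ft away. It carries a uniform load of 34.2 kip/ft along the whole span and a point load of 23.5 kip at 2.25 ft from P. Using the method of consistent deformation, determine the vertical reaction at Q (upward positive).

Choose R_Q as the redundant. The primary structure is the cantilever fixed at P.
Downward deflection at the released point Q due to the loads:
  UDL 34.2: wL⁴/(8EI) = 346.3/EI
  point load 23.5 at a = 2.25: Pa²(3L − a)/(6EI) = 133.8/EI
  δ_0 = 480.1/EI
Tip deflection under a unit load at Q: L³/(3EI) = 9/EI.
The prop prevents deflection at Q: R_Q = δ_0/δ_{QQ} = 480.1/9 = 53.35 kip.

R_Q = 53.35 kip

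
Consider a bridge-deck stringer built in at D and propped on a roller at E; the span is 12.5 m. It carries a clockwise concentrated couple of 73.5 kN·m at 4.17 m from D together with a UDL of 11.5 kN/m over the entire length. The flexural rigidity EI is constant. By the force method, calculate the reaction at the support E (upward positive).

R_E = 58.81 kN

Choose R_E as the redundant. The primary structure is the cantilever fixed at D.
Primary-structure tip deflection at E by superposition:
  clockwise couple 73.5 at a = 4.17: M₀a(2L − a)/(2EI) = 3192/EI
  UDL 11.5: wL⁴/(8EI) = 35095/EI
  δ_0 = 38287/EI
Flexibility coefficient — unit upward force at E: δ_{EE} = L³/(3EI) = 651/EI.
The prop prevents deflection at E: R_E = δ_0/δ_{EE} = 38287/651 = 58.81 kN.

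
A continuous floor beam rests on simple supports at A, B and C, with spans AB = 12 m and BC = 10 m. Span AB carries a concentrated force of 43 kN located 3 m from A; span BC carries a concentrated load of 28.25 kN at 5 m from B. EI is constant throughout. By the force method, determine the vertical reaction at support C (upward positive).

Insert a hinge at B; M_B is the redundant, and each span becomes simply supported.
End slopes at the hinge B, treating each span as simply supported:
  span AB: point load 43 at a = 3: Pab(L + a)/(6LEI) = 241.9/EI
  span BC: point load 28.25 at a = 5: Pab(L + b)/(6LEI) = 176.6/EI
  relative rotation θ_0 = (241.9 + 176.6)/EI = 418.4/EI
A unit hogging moment at B produces rotation L₁/(3EI) + L₂/(3EI) = 7.333/EI.
Slope continuity at B: θ_0 = M_B·7.333/EI, so M_B = 418.4/7.333 = 57.06 kN·m (hogging).
Span BC, ΣM about C: R_B^{BC}·10 = 141.2 + 57.06, so R_B^{BC} = 19.83 kN and R_C = 28.25 − 19.83 = 8.419 kN.

R_C = 8.419 kN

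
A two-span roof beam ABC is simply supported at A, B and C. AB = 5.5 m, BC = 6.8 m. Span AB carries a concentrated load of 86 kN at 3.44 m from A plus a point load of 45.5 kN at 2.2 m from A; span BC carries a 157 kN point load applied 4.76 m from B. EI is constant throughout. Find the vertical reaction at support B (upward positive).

Take M_B as the redundant. Released structure: two simple spans AB and BC with a hinge at B.
Rotations at B on the released spans (each span's end-slope, ×1/EI):
  span AB: point load 86 at a = 3.44: Pab(L + a)/(6LEI) = 165.1/EI
  span AB: point load 45.5 at a = 2.2: Pab(L + a)/(6LEI) = 77.08/EI
  span BC: point load 157 at a = 4.76: Pab(L + b)/(6LEI) = 330.3/EI
  relative rotation θ_0 = (242.2 + 330.3)/EI = 572.5/EI
A unit hogging moment at B produces rotation L₁/(3EI) + L₂/(3EI) = 4.1/EI.
Slope continuity at B: θ_0 = M_B·4.1/EI, so M_B = 572.5/4.1 = 139.6 kN·m (hogging).
Span AB, ΣM about A with M_B applied at B: R_B^{AB}·5.5 = 395.9 + 139.6, so R_B^{AB} = 97.38 kN and R_A = 131.5 − 97.38 = 34.12 kN.
Span BC, ΣM about C: R_B^{BC}·6.8 = 320.3 + 139.6, so R_B^{BC} = 67.63 kN and R_C = 157 − 67.63 = 89.37 kN.
R_B = 97.38 + 67.63 = 165 kN.

R_B = 165 kN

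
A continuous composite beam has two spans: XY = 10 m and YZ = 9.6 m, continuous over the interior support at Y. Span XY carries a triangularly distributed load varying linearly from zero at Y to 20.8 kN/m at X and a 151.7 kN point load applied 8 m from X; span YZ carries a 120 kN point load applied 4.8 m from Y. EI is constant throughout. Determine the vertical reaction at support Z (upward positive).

Release continuity at Y by inserting a hinge; the redundant is the internal moment M_Y. The primary structure is two simply-supported spans XY and YZ.
End slopes at the hinge Y, treating each span as simply supported:
  span XY: triangular load, peak 20.8: 7w₀L³/(360EI) = 404.4/EI
  span XY: point load 151.7 at a = 8: Pab(L + a)/(6LEI) = 728.2/EI
  span YZ: point load 120 at a = 4.8: Pab(L + b)/(6LEI) = 691.2/EI
  relative rotation θ_0 = (1133 + 691.2)/EI = 1824/EI
A unit hogging moment at Y produces rotation L₁/(3EI) + L₂/(3EI) = 6.533/EI.
Slope continuity at Y: θ_0 = M_Y·6.533/EI, so M_Y = 1824/6.533 = 279.2 kN·m (hogging).
Span YZ, ΣM about Z: R_Y^{YZ}·9.6 = 576 + 279.2, so R_Y^{YZ} = 89.08 kN and R_Z = 120 − 89.08 = 30.92 kN.

R_Z = 30.92 kN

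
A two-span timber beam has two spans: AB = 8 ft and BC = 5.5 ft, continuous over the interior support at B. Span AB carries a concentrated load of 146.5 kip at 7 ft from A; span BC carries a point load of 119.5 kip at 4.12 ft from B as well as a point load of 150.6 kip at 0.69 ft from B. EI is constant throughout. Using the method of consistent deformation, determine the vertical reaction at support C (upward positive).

Insert a hinge at B; M_B is the redundant, and each span becomes simply supported.
Discontinuity in slope at B on the released structure — sum the simple-span end rotations:
  span AB: point load 146.5 at a = 7: Pab(L + a)/(6LEI) = 320.5/EI
  span BC: point load 119.5 at a = 4.12: Pab(L + b)/(6LEI) = 141.7/EI
  span BC: point load 150.6 at a = 0.69: Pab(L + b)/(6LEI) = 156.2/EI
  relative rotation θ_0 = (320.5 + 297.8)/EI = 618.3/EI
A unit hogging moment at B produces rotation L₁/(3EI) + L₂/(3EI) = 4.5/EI.
Compatibility: M_B·(L₁+L₂)/(3EI) = θ_0, giving M_B = 137.4 kip·ft (hogging).
Span BC, ΣM about C: R_B^{BC}·5.5 = 889.3 + 137.4, so R_B^{BC} = 186.7 kip and R_C = 270.1 − 186.7 = 83.43 kip.

R_C = 83.43 kip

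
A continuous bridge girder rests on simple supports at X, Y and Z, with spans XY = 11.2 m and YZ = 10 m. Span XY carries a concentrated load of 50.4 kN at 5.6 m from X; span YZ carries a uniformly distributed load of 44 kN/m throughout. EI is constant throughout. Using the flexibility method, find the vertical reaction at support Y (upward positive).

R_Y = 304.9 kN

Insert a hinge at Y; M_Y is the redundant, and each span becomes simply supported.
Discontinuity in slope at Y on the released structure — sum the simple-span end rotations:
  span XY: point load 50.4 at a = 5.6: Pab(L + a)/(6LEI) = 395.1/EI
  span YZ: UDL 44: wL³/(24EI) = 1833/EI
  relative rotation θ_0 = (395.1 + 1833)/EI = 2228/EI
A unit hogging moment at Y produces rotation L₁/(3EI) + L₂/(3EI) = 7.067/EI.
Compatibility: M_Y·(L₁+L₂)/(3EI) = θ_0, giving M_Y = 315.3 kN·m (hogging).
Span XY, ΣM about X with M_Y applied at Y: R_Y^{XY}·11.2 = 282.2 + 315.3, so R_Y^{XY} = 53.36 kN and R_X = 50.4 − 53.36 = -2.956 kN.
Span YZ, ΣM about Z: R_Y^{YZ}·10 = 2200 + 315.3, so R_Y^{YZ} = 251.5 kN and R_Z = 440 − 251.5 = 188.5 kN.
R_Y = 53.36 + 251.5 = 304.9 kN.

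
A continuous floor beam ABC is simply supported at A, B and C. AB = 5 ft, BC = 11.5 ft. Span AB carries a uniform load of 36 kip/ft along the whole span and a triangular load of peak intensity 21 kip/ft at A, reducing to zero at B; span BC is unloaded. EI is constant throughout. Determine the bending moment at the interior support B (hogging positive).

M_B = 43.37 kip·ft

Take M_B as the redundant. Released structure: two simple spans AB and BC with a hinge at B.
Rotations at B on the released spans (each span's end-slope, ×1/EI):
  span AB: UDL 36: wL³/(24EI) = 187.5/EI
  span AB: triangular load, peak 21: 7w₀L³/(360EI) = 51.04/EI
  relative rotation θ_0 = (238.5 + 0)/EI = 238.5/EI
A unit hogging moment at B produces rotation L₁/(3EI) + L₂/(3EI) = 5.5/EI.
Slope continuity at B: θ_0 = M_B·5.5/EI, so M_B = 238.5/5.5 = 43.37 kip·ft (hogging).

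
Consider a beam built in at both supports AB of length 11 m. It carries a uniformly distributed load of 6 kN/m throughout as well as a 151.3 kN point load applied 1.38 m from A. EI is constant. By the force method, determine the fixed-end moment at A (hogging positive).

M_A = 220.2 kN·m

Take the two fixed-end moments M_A, M_B as redundants; the released structure is the simple span AB.
On the primary (simply-supported) span, the end slopes from the loading are:
  at A: UDL 6: wL³/(24EI) = 332.8/EI
  at B: UDL 6: wL³/(24EI) = 332.8/EI
  at A: point load 151.3 at a = 1.38: Pab(L + b)/(6LEI) = 627.5/EI
  at B: point load 151.3 at a = 1.38: Pab(L + a)/(6LEI) = 376.8/EI
  θ_A0 = 960.3/EI,  θ_B0 = 709.5/EI
Flexibility coefficients: a unit moment at one end gives L/(3EI) there and L/(6EI) at the far end, so f₁₁ = f₂₂ = 3.667/EI and f₁₂ = f₂₁ = 1.833/EI.
Compatibility — zero rotation at each built-in end:
  3.667 M_A + 1.833 M_B = 960.3
  1.833 M_A + 3.667 M_B = 709.5
Solving the pair gives M_A = 220.2 kN·m and M_B = 83.41 kN·m (hogging).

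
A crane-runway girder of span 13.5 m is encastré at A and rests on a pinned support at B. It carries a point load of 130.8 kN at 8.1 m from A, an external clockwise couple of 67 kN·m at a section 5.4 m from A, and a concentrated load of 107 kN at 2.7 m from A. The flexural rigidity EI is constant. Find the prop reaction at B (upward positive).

Release the roller at B. Primary structure: cantilever fixed at A.
Downward deflection at the released point B due to the loads:
  point load 130.8 at a = 8.1: Pa²(3L − a)/(6EI) = 46342/EI
  clockwise couple 67 at a = 5.4: M₀a(2L − a)/(2EI) = 3907/EI
  point load 107 at a = 2.7: Pa²(3L − a)/(6EI) = 4914/EI
  δ_0 = 55163/EI
Tip deflection under a unit load at B: L³/(3EI) = 820.1/EI.
Compatibility at B: δ_0 − R_B·δ_{BB} = 0, so R_B = 55163/820.1 = 67.26 kN.

R_B = 67.26 kN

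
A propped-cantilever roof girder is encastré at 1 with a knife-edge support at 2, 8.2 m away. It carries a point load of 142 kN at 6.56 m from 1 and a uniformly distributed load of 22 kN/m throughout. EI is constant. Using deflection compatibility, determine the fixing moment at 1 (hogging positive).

M_1 = 296.7 kN·m

Remove the prop at 2; the released (primary) structure is a cantilever built in at 1.
Deflection at 2 on the released cantilever, summing each load's contribution:
  point load 142 at a = 6.56: Pa²(3L − a)/(6EI) = 18373/EI
  UDL 22: wL⁴/(8EI) = 12433/EI
  δ_0 = 30806/EI
Tip deflection under a unit load at 2: L³/(3EI) = 183.8/EI.
The prop prevents deflection at 2: R_2 = δ_0/δ_{22} = 30806/183.8 = 167.6 kN.
Moment equilibrium about 1: M_1 = Σ(load moments about 1) − R_2·L = 1671 − 167.6×8.2 = 296.7 kN·m.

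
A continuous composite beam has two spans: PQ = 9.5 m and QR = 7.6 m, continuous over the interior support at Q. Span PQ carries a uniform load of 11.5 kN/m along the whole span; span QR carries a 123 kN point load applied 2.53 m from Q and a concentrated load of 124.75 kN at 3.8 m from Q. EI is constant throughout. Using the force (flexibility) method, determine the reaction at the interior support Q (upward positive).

R_Q = 253.1 kN

Release continuity at Q by inserting a hinge; the redundant is the internal moment M_Q. The primary structure is two simply-supported spans PQ and QR.
End slopes at the hinge Q, treating each span as simply supported:
  span PQ: UDL 11.5: wL³/(24EI) = 410.8/EI
  span QR: point load 123 at a = 2.53: Pab(L + b)/(6LEI) = 438.4/EI
  span QR: point load 124.75 at a = 3.8: Pab(L + b)/(6LEI) = 450.3/EI
  relative rotation θ_0 = (410.8 + 888.7)/EI = 1300/EI
A unit hogging moment at Q produces rotation L₁/(3EI) + L₂/(3EI) = 5.7/EI.
Compatibility: M_Q·(L₁+L₂)/(3EI) = θ_0, giving M_Q = 228 kN·m (hogging).
Span PQ, ΣM about P with M_Q applied at Q: R_Q^{PQ}·9.5 = 518.9 + 228, so R_Q^{PQ} = 78.62 kN and R_P = 109.2 − 78.62 = 30.63 kN.
Span QR, ΣM about R: R_Q^{QR}·7.6 = 1098 + 228, so R_Q^{QR} = 174.4 kN and R_R = 247.8 − 174.4 = 73.32 kN.
R_Q = 78.62 + 174.4 = 253.1 kN.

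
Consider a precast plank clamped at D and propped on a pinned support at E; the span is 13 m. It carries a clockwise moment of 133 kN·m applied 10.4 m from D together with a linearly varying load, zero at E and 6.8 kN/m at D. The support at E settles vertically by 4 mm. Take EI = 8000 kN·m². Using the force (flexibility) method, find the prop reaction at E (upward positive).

Release the roller at E. Primary structure: cantilever fixed at D.
Downward deflection at the released point E due to the loads:
  clockwise couple 133 at a = 10.4: M₀a(2L − a)/(2EI) = 10789/EI
  triangular load, peak 6.8 at the fixed end: w₀L⁴/(30EI) = 6474/EI
  δ_0 = 17263/EI
Flexibility coefficient — unit upward force at E: δ_{EE} = L³/(3EI) = 732.3/EI.
With EI = 8000 kN·m²: δ_0 = 2.1578 m and δ_{EE} = 0.091542 m/kN.
Compatibility — the beam at E must follow the support down by 0.004 m: δ_0 − R_E·δ_{EE} = 0.004, so R_E = (2.1578 − 0.004)/0.091542 = 23.53 kN.

R_E = 23.53 kN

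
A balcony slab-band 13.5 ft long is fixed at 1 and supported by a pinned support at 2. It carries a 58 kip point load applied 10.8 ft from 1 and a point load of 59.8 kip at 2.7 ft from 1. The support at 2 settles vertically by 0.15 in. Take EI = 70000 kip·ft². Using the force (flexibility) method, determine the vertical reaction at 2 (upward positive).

Choose R_2 as the redundant. The primary structure is the cantilever fixed at 1.
Deflection at 2 on the released cantilever, summing each load's contribution:
  point load 58 at a = 10.8: Pa²(3L − a)/(6EI) = 33487/EI
  point load 59.8 at a = 2.7: Pa²(3L − a)/(6EI) = 2746/EI
  δ_0 = 36234/EI
Tip deflection under a unit load at 2: L³/(3EI) = 820.1/EI.
With EI = 70000 kip·ft²: δ_0 = 0.51763 ft and δ_{22} = 0.011716 ft/kip.
Compatibility — the beam at 2 must follow the support down by 0.0125 ft: δ_0 − R_2·δ_{22} = 0.0125, so R_2 = (0.51763 − 0.0125)/0.011716 = 43.11 kip.

R_2 = 43.11 kip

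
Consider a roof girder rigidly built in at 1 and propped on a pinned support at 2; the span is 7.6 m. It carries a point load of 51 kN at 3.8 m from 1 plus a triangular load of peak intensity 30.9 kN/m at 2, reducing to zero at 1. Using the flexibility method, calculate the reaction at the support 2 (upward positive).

R_2 = 80.52 kN

Remove the prop at 2; the released (primary) structure is a cantilever built in at 1.
Free-end deflection of the primary structure under the applied loading (downward +):
  point load 51 at a = 3.8: Pa²(3L − a)/(6EI) = 2332/EI
  triangular load, peak 30.9 at the free end: 11w₀L⁴/(120EI) = 9450/EI
  δ_0 = 11782/EI
Tip deflection under a unit load at 2: L³/(3EI) = 146.3/EI.
The prop prevents deflection at 2: R_2 = δ_0/δ_{22} = 11782/146.3 = 80.52 kN.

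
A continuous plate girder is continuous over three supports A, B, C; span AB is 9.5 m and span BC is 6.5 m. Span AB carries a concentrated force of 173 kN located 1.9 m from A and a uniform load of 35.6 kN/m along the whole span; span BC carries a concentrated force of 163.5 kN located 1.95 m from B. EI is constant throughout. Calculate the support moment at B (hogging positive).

M_B = 409.2 kN·m

Insert a hinge at B; M_B is the redundant, and each span becomes simply supported.
End slopes at the hinge B, treating each span as simply supported:
  span AB: point load 173 at a = 1.9: Pab(L + a)/(6LEI) = 499.6/EI
  span AB: UDL 35.6: wL³/(24EI) = 1272/EI
  span BC: point load 163.5 at a = 1.95: Pab(L + b)/(6LEI) = 411/EI
  relative rotation θ_0 = (1771 + 411)/EI = 2182/EI
A unit hogging moment at B produces rotation L₁/(3EI) + L₂/(3EI) = 5.333/EI.
Slope continuity at B: θ_0 = M_B·5.333/EI, so M_B = 2182/5.333 = 409.2 kN·m (hogging).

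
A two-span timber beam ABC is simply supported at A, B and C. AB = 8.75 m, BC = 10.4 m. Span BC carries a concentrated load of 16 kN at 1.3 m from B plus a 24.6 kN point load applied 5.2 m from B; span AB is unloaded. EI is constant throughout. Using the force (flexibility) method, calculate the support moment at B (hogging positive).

Take M_B as the redundant. Released structure: two simple spans AB and BC with a hinge at B.
Rotations at B on the released spans (each span's end-slope, ×1/EI):
  span BC: point load 16 at a = 1.3: Pab(L + b)/(6LEI) = 59.15/EI
  span BC: point load 24.6 at a = 5.2: Pab(L + b)/(6LEI) = 166.3/EI
  relative rotation θ_0 = (0 + 225.4)/EI = 225.4/EI
A unit hogging moment at B produces rotation L₁/(3EI) + L₂/(3EI) = 6.383/EI.
Slope continuity at B: θ_0 = M_B·6.383/EI, so M_B = 225.4/6.383 = 35.32 kN·m (hogging).

M_B = 35.32 kN·m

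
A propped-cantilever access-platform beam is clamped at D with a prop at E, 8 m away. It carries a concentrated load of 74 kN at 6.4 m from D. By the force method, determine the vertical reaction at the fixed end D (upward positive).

Release the roller at E. Primary structure: cantilever fixed at D.
Primary-structure tip deflection at E by superposition:
  point load 74 at a = 6.4: Pa²(3L − a)/(6EI) = 8891/EI
Tip deflection under a unit load at E: L³/(3EI) = 170.7/EI.
Compatibility at E: δ_0 − R_E·δ_{EE} = 0, so R_E = 8891/170.7 = 52.1 kN.
Vertical equilibrium: R_D = ΣP − R_E = 74 − 52.1 = 21.9 kN.

R_D = 21.9 kN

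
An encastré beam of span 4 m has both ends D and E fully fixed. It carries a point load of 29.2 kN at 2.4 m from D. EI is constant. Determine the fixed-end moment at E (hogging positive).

Release both end moments; the primary structure is a simply-supported span DE with redundants M_D and M_E.
On the primary (simply-supported) span, the end slopes from the loading are:
  at D: point load 29.2 at a = 2.4: Pab(L + b)/(6LEI) = 26.16/EI
  at E: point load 29.2 at a = 2.4: Pab(L + a)/(6LEI) = 29.9/EI
  θ_D0 = 26.16/EI,  θ_E0 = 29.9/EI
Flexibility coefficients: a unit moment at one end gives L/(3EI) there and L/(6EI) at the far end, so f₁₁ = f₂₂ = 1.333/EI and f₁₂ = f₂₁ = 0.6667/EI.
Compatibility — zero rotation at each built-in end:
  1.333 M_D + 0.6667 M_E = 26.16
  0.6667 M_D + 1.333 M_E = 29.9
Solving the pair gives M_D = 11.21 kN·m and M_E = 16.82 kN·m (hogging).

M_E = 16.82 kN·m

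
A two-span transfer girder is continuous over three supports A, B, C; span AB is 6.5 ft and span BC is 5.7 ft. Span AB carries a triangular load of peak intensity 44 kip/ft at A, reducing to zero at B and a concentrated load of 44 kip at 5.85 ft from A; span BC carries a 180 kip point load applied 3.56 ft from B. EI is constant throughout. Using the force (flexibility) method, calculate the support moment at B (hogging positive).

M_B = 148.1 kip·ft

Release continuity at B by inserting a hinge; the redundant is the internal moment M_B. The primary structure is two simply-supported spans AB and BC.
Rotations at B on the released spans (each span's end-slope, ×1/EI):
  span AB: triangular load, peak 44: 7w₀L³/(360EI) = 235/EI
  span AB: point load 44 at a = 5.85: Pab(L + a)/(6LEI) = 52.98/EI
  span BC: point load 180 at a = 3.56: Pab(L + b)/(6LEI) = 314.4/EI
  relative rotation θ_0 = (287.9 + 314.4)/EI = 602.3/EI
A unit hogging moment at B produces rotation L₁/(3EI) + L₂/(3EI) = 4.067/EI.
Slope continuity at B: θ_0 = M_B·4.067/EI, so M_B = 602.3/4.067 = 148.1 kip·ft (hogging).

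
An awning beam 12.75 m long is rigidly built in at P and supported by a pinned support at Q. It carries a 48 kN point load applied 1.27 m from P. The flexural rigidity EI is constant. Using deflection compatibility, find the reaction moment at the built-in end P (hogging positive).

M_P = 52.15 kN·m

Remove the prop at Q; the released (primary) structure is a cantilever built in at P.
Downward deflection at the released point Q due to the loads:
  point load 48 at a = 1.27: Pa²(3L − a)/(6EI) = 477.2/EI
Tip deflection under a unit load at Q: L³/(3EI) = 690.9/EI.
The prop prevents deflection at Q: R_Q = δ_0/δ_{QQ} = 477.2/690.9 = 0.6906 kN.
Moment equilibrium about P: M_P = Σ(load moments about P) − R_Q·L = 60.96 − 0.6906×12.75 = 52.15 kN·m.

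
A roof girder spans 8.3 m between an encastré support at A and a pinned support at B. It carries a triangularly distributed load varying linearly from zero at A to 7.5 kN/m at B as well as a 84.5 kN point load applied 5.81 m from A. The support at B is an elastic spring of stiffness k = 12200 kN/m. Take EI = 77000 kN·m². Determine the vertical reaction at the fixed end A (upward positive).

R_A = 52.97 kN

Release the roller at B. Primary structure: cantilever fixed at A.
Downward deflection at the released point B due to the loads:
  triangular load, peak 7.5 at the free end: 11w₀L⁴/(120EI) = 3263/EI
  point load 84.5 at a = 5.81: Pa²(3L − a)/(6EI) = 9075/EI
  δ_0 = 12338/EI
Flexibility coefficient — unit upward force at B: δ_{BB} = L³/(3EI) = 190.6/EI.
With EI = 77000 kN·m²: δ_0 = 0.16024 m and δ_{BB} = 0.002475 m/kN.
Compatibility — the spring shortens by R_B/k under the reaction it provides: δ_0 − R_B·δ_{BB} = R_B/k. With 1/k = 0.000082 m/kN, R_B = δ_0 / (δ_{BB} + 1/k) = 0.16024 / (0.002475 + 0.000082) = 62.66 kN.
Vertical equilibrium: R_A = ΣP − R_B = 115.6 − 62.66 = 52.97 kN.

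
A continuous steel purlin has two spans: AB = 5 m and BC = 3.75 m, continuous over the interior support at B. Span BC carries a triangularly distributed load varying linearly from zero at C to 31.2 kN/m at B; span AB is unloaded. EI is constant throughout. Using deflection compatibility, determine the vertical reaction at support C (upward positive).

Insert a hinge at B; M_B is the redundant, and each span becomes simply supported.
Discontinuity in slope at B on the released structure — sum the simple-span end rotations:
  span BC: triangular load, peak 31.2: w₀L³/(45EI) = 36.56/EI
  relative rotation θ_0 = (0 + 36.56)/EI = 36.56/EI
A unit hogging moment at B produces rotation L₁/(3EI) + L₂/(3EI) = 2.917/EI.
Slope continuity at B: θ_0 = M_B·2.917/EI, so M_B = 36.56/2.917 = 12.54 kN·m (hogging).
Span BC, ΣM about C: R_B^{BC}·3.75 = 146.2 + 12.54, so R_B^{BC} = 42.34 kN and R_C = 58.5 − 42.34 = 16.16 kN.

R_C = 16.16 kN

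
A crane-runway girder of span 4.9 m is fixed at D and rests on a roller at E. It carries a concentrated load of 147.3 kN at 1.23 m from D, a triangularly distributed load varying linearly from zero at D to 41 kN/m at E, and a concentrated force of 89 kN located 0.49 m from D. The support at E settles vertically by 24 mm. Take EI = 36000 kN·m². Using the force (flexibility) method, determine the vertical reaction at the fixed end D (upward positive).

R_D = 289.5 kN

Choose R_E as the redundant. The primary structure is the cantilever fixed at D.
Deflection at E on the released cantilever, summing each load's contribution:
  point load 147.3 at a = 1.23: Pa²(3L − a)/(6EI) = 500.3/EI
  triangular load, peak 41 at the free end: 11w₀L⁴/(120EI) = 2167/EI
  point load 89 at a = 0.49: Pa²(3L − a)/(6EI) = 50.61/EI
  δ_0 = 2718/EI
Tip deflection under a unit load at E: L³/(3EI) = 39.22/EI.
With EI = 36000 kN·m²: δ_0 = 0.075486 m and δ_{EE} = 0.001089 m/kN.
Compatibility — the beam at E must follow the support down by 0.024 m: δ_0 − R_E·δ_{EE} = 0.024, so R_E = (0.075486 − 0.024)/0.001089 = 47.26 kN.
Vertical equilibrium: R_D = ΣP − R_E = 336.8 − 47.26 = 289.5 kN.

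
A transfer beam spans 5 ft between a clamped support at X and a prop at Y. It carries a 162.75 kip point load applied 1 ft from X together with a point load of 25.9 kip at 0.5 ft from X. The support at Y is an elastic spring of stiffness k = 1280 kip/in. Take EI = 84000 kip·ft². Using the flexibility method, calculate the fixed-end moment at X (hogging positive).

M_X = 133.8 kip·ft

Take the reaction at Y as the redundant and release it; the primary structure is a cantilever fixed at X.
Primary-structure tip deflection at Y by superposition:
  point load 162.75 at a = 1: Pa²(3L − a)/(6EI) = 379.8/EI
  point load 25.9 at a = 0.5: Pa²(3L − a)/(6EI) = 15.65/EI
  δ_0 = 395.4/EI
Flexibility coefficient — unit upward force at Y: δ_{YY} = L³/(3EI) = 41.67/EI.
With EI = 84000 kip·ft²: δ_0 = 0.004707 ft and δ_{YY} = 0.000496 ft/kip.
Compatibility — the spring shortens by R_Y/k under the reaction it provides: δ_0 − R_Y·δ_{YY} = R_Y/k. With 1/k = 1/(1280×12) ft/kip = 0.000065 ft/kip, R_Y = δ_0 / (δ_{YY} + 1/k) = 0.004707 / (0.000496 + 0.000065) = 8.389 kip.
Moment equilibrium about X: M_X = Σ(load moments about X) − R_Y·L = 175.7 − 8.389×5 = 133.8 kip·ft.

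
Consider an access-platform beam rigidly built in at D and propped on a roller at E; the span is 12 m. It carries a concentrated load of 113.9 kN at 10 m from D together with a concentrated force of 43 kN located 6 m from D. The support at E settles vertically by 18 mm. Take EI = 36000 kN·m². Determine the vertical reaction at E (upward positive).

Release the roller at E. Primary structure: cantilever fixed at D.
Deflection at E on the released cantilever, summing each load's contribution:
  point load 113.9 at a = 10: Pa²(3L − a)/(6EI) = 49357/EI
  point load 43 at a = 6: Pa²(3L − a)/(6EI) = 7740/EI
  δ_0 = 57097/EI
Tip deflection under a unit load at E: L³/(3EI) = 576/EI.
With EI = 36000 kN·m²: δ_0 = 1.586 m and δ_{EE} = 0.016 m/kN.
Compatibility — the beam at E must follow the support down by 0.018 m: δ_0 − R_E·δ_{EE} = 0.018, so R_E = (1.586 − 0.018)/0.016 = 98 kN.

R_E = 98 kN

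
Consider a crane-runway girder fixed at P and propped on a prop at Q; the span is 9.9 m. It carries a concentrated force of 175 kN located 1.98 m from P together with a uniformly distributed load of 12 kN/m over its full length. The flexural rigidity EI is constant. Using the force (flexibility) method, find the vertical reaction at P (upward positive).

R_P = 239.4 kN

Remove the prop at Q; the released (primary) structure is a cantilever built in at P.
Downward deflection at the released point Q due to the loads:
  point load 175 at a = 1.98: Pa²(3L − a)/(6EI) = 3170/EI
  UDL 12: wL⁴/(8EI) = 14409/EI
  δ_0 = 17579/EI
Flexibility coefficient — unit upward force at Q: δ_{QQ} = L³/(3EI) = 323.4/EI.
Compatibility at Q: δ_0 − R_Q·δ_{QQ} = 0, so R_Q = 17579/323.4 = 54.35 kN.
Vertical equilibrium: R_P = ΣP − R_Q = 293.8 − 54.35 = 239.4 kN.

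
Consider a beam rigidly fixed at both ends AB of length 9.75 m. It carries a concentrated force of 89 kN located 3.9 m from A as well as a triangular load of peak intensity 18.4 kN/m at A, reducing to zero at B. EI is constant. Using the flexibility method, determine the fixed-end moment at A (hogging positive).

Take the two fixed-end moments M_A, M_B as redundants; the released structure is the simple span AB.
On the primary (simply-supported) span, the end slopes from the loading are:
  at A: point load 89 at a = 3.9: Pab(L + b)/(6LEI) = 541.5/EI
  at B: point load 89 at a = 3.9: Pab(L + a)/(6LEI) = 473.8/EI
  at A: triangular load, peak 18.4: w₀L³/(45EI) = 379/EI
  at B: triangular load, peak 18.4: 7w₀L³/(360EI) = 331.6/EI
  θ_A0 = 920.5/EI,  θ_B0 = 805.4/EI
Flexibility coefficients: a unit moment at one end gives L/(3EI) there and L/(6EI) at the far end, so f₁₁ = f₂₂ = 3.25/EI and f₁₂ = f₂₁ = 1.625/EI.
Compatibility — zero rotation at each built-in end:
  3.25 M_A + 1.625 M_B = 920.5
  1.625 M_A + 3.25 M_B = 805.4
Solving the pair gives M_A = 212.4 kN·m and M_B = 141.6 kN·m (hogging).

M_A = 212.4 kN·m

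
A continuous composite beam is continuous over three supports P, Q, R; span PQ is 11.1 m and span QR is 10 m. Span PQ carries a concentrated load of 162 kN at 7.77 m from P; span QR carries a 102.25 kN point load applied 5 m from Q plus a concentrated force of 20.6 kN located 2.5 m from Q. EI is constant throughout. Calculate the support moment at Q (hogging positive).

M_Q = 275.7 kN·m

Insert a hinge at Q; M_Q is the redundant, and each span becomes simply supported.
End slopes at the hinge Q, treating each span as simply supported:
  span PQ: point load 162 at a = 7.77: Pab(L + a)/(6LEI) = 1188/EI
  span QR: point load 102.25 at a = 5: Pab(L + b)/(6LEI) = 639.1/EI
  span QR: point load 20.6 at a = 2.5: Pab(L + b)/(6LEI) = 112.7/EI
  relative rotation θ_0 = (1188 + 751.7)/EI = 1939/EI
A unit hogging moment at Q produces rotation L₁/(3EI) + L₂/(3EI) = 7.033/EI.
Slope continuity at Q: θ_0 = M_Q·7.033/EI, so M_Q = 1939/7.033 = 275.7 kN·m (hogging).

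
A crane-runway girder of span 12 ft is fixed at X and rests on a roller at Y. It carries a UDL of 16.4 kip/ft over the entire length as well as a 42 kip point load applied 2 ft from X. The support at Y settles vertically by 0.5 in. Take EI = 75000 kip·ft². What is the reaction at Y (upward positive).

R_Y = 70.03 kip

Choose R_Y as the redundant. The primary structure is the cantilever fixed at X.
Free-end deflection of the primary structure under the applied loading (downward +):
  UDL 16.4: wL⁴/(8EI) = 42509/EI
  point load 42 at a = 2: Pa²(3L − a)/(6EI) = 952/EI
  δ_0 = 43461/EI
Tip deflection under a unit load at Y: L³/(3EI) = 576/EI.
With EI = 75000 kip·ft²: δ_0 = 0.57948 ft and δ_{YY} = 0.00768 ft/kip.
Compatibility — the beam at Y must follow the support down by 0.04167 ft: δ_0 − R_Y·δ_{YY} = 0.04167, so R_Y = (0.57948 − 0.04167)/0.00768 = 70.03 kip.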